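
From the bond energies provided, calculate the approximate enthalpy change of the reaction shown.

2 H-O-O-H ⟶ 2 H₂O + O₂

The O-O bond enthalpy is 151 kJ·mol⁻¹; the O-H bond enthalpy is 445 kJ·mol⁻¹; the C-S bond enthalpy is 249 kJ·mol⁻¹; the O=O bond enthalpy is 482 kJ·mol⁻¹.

ΔH ≈ −180 kJ

Bonds broken (reactants):
  O-H: 4 × 445 = 1780
  O-O: 2 × 151 = 302
  Σ(broken) = 2082 kJ
Bonds formed (products):
  O-H: 4 × 445 = 1780
  O=O: 1 × 482 = 482
  Σ(formed) = 2262 kJ
ΔH = Σ(broken) − Σ(formed) = 2082 − 2262 = −180 kJ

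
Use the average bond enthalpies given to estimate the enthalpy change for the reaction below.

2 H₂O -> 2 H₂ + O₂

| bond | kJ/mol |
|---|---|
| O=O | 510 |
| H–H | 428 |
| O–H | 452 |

ΔH ≈ +442 kJ

Bonds broken (reactants):
  O–H: 4 × 452 = 1808
  Σ(broken) = 1808 kJ
Bonds formed (products):
  H–H: 2 × 428 = 856
  O=O: 1 × 510 = 510
  Σ(formed) = 1366 kJ
ΔH = Σ(broken) − Σ(formed) = 1808 − 1366 = +442 kJ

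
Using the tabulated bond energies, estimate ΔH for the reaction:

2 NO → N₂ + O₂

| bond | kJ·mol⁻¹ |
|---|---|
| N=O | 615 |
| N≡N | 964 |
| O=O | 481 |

Bonds broken (reactants):
  N=O: 2 × 615 = 1230
  Σ(broken) = 1230 kJ
Bonds formed (products):
  N≡N: 1 × 964 = 964
  O=O: 1 × 481 = 481
  Σ(formed) = 1445 kJ
ΔH = Σ(broken) − Σ(formed) = 1230 − 1445 = −215 kJ

ΔH ≈ −215 kJ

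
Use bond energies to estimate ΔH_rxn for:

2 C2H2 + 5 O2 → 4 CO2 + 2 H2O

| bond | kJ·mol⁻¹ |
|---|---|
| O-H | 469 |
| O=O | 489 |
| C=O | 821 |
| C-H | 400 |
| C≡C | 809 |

Bonds broken (reactants):
  C≡C: 2 × 809 = 1618
  C-H: 4 × 400 = 1600
  O=O: 5 × 489 = 2445
  Σ(broken) = 5663 kJ
Bonds formed (products):
  C=O: 8 × 821 = 6568
  O-H: 4 × 469 = 1876
  Σ(formed) = 8444 kJ
ΔH = Σ(broken) − Σ(formed) = 5663 − 8444 = −2781 kJ

ΔH ≈ −2781 kJ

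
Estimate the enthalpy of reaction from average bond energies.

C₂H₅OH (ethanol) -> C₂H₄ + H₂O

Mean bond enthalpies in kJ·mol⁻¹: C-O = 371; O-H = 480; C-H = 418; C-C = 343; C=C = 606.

ΔH ≈ +46 kJ

Bonds broken (reactants):
  C-C: 1 × 343 = 343
  C-H: 5 × 418 = 2090
  C-O: 1 × 371 = 371
  O-H: 1 × 480 = 480
  Σ(broken) = 3284 kJ
Bonds formed (products):
  C-H: 4 × 418 = 1672
  C=C: 1 × 606 = 606
  O-H: 2 × 480 = 960
  Σ(formed) = 3238 kJ
ΔH = Σ(broken) − Σ(formed) = 3284 − 3238 = +46 kJ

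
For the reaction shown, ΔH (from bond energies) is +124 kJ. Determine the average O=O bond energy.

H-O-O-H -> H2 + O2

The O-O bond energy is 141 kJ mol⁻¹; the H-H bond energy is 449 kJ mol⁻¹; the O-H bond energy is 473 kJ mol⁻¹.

Let D be the O=O bond energy.
Σ(broken) = 2×473 + 1×141 = 1087
Σ(formed) = 1×449 + 1×D = 449 + D
ΔH = Σ(broken) − Σ(formed) = (1087) − (449 + D) = +638 − D
Setting this equal to +124 kJ gives D = 514 kJ/mol.

D(O=O) ≈ 514 kJ/mol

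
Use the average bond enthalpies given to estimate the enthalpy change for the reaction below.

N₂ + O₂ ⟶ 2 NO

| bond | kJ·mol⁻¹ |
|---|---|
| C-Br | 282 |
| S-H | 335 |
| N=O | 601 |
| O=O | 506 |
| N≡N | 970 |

ΔH ≈ +274 kJ

Bonds broken (reactants):
  N≡N: 1 × 970 = 970
  O=O: 1 × 506 = 506
  Σ(broken) = 1476 kJ
Bonds formed (products):
  N=O: 2 × 601 = 1202
  Σ(formed) = 1202 kJ
ΔH = Σ(broken) − Σ(formed) = 1476 − 1202 = +274 kJ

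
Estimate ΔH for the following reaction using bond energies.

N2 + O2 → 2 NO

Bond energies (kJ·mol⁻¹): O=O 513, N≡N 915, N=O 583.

Bonds broken (reactants):
  N≡N: 1 × 915 = 915
  O=O: 1 × 513 = 513
  Σ(broken) = 1428 kJ
Bonds formed (products):
  N=O: 2 × 583 = 1166
  Σ(formed) = 1166 kJ
ΔH = Σ(broken) − Σ(formed) = 1428 − 1166 = +262 kJ

ΔH ≈ +262 kJ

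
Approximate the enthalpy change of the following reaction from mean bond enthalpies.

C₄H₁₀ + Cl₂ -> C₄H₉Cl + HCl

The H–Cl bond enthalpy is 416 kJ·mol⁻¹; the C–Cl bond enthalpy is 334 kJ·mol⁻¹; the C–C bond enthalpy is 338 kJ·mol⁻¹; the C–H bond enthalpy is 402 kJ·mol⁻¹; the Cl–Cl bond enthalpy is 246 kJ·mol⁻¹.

ΔH ≈ −102 kJ

Bonds broken (reactants):
  C–C: 3 × 338 = 1014
  C–H: 10 × 402 = 4020
  Cl–Cl: 1 × 246 = 246
  Σ(broken) = 5280 kJ
Bonds formed (products):
  C–C: 3 × 338 = 1014
  C–Cl: 1 × 334 = 334
  C–H: 9 × 402 = 3618
  H–Cl: 1 × 416 = 416
  Σ(formed) = 5382 kJ
ΔH = Σ(broken) − Σ(formed) = 5280 − 5382 = −102 kJ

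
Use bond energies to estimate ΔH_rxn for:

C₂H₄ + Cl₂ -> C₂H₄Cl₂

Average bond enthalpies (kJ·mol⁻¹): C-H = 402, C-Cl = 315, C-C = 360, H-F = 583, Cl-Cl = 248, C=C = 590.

Bonds broken (reactants):
  C-H: 4 × 402 = 1608
  C=C: 1 × 590 = 590
  Cl-Cl: 1 × 248 = 248
  Σ(broken) = 2446 kJ
Bonds formed (products):
  C-C: 1 × 360 = 360
  C-Cl: 2 × 315 = 630
  C-H: 4 × 402 = 1608
  Σ(formed) = 2598 kJ
ΔH = Σ(broken) − Σ(formed) = 2446 − 2598 = −152 kJ

ΔH ≈ −152 kJ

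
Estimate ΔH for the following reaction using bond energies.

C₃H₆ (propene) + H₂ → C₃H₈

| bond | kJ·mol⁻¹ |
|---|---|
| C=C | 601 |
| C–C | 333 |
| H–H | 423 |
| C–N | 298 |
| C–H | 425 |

ΔH ≈ −159 kJ

Bonds broken (reactants):
  C–C: 1 × 333 = 333
  C–H: 6 × 425 = 2550
  C=C: 1 × 601 = 601
  H–H: 1 × 423 = 423
  Σ(broken) = 3907 kJ
Bonds formed (products):
  C–C: 2 × 333 = 666
  C–H: 8 × 425 = 3400
  Σ(formed) = 4066 kJ
ΔH = Σ(broken) − Σ(formed) = 3907 − 4066 = −159 kJ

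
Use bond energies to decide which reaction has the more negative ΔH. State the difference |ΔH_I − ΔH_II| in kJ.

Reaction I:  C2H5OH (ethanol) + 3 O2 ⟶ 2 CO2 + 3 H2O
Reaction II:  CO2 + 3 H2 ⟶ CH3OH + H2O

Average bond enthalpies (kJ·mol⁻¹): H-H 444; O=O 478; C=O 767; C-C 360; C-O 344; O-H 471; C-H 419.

Reaction I:
  Bonds broken (reactants):
    C-C: 1 × 360 = 360
    C-H: 5 × 419 = 2095
    C-O: 1 × 344 = 344
    O-H: 1 × 471 = 471
    O=O: 3 × 478 = 1434
    Σ(broken) = 4704 kJ
  Bonds formed (products):
    C=O: 4 × 767 = 3068
    O-H: 6 × 471 = 2826
    Σ(formed) = 5894 kJ
  ΔH_I = 4704 − 5894 = −1190 kJ
Reaction II:
  Bonds broken (reactants):
    C=O: 2 × 767 = 1534
    H-H: 3 × 444 = 1332
    Σ(broken) = 2866 kJ
  Bonds formed (products):
    C-H: 3 × 419 = 1257
    C-O: 1 × 344 = 344
    O-H: 3 × 471 = 1413
    Σ(formed) = 3014 kJ
  ΔH_II = 2866 − 3014 = −148 kJ
ΔH_I − ΔH_II = −1042 kJ, so reaction I has the more negative ΔH; |ΔH_I − ΔH_II| = 1042 kJ.

Reaction I, by 1042 kJ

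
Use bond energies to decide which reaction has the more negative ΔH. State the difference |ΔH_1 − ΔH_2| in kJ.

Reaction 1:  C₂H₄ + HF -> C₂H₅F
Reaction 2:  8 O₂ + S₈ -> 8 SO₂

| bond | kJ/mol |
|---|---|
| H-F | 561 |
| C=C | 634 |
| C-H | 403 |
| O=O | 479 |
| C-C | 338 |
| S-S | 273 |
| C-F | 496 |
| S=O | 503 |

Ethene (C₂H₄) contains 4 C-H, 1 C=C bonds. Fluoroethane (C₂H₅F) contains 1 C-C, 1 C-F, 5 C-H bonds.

Reaction 2, by 1990 kJ

Reaction 1:
  Bonds broken (reactants):
    C-H: 4 × 403 = 1612
    C=C: 1 × 634 = 634
    H-F: 1 × 561 = 561
    Σ(broken) = 2807 kJ
  Bonds formed (products):
    C-C: 1 × 338 = 338
    C-F: 1 × 496 = 496
    C-H: 5 × 403 = 2015
    Σ(formed) = 2849 kJ
  ΔH_1 = 2807 − 2849 = −42 kJ
Reaction 2:
  Bonds broken (reactants):
    O=O: 8 × 479 = 3832
    S-S: 8 × 273 = 2184
    Σ(broken) = 6016 kJ
  Bonds formed (products):
    S=O: 16 × 503 = 8048
    Σ(formed) = 8048 kJ
  ΔH_2 = 6016 − 8048 = −2032 kJ
ΔH_1 − ΔH_2 = +1990 kJ, so reaction 2 has the more negative ΔH; |ΔH_1 − ΔH_2| = 1990 kJ.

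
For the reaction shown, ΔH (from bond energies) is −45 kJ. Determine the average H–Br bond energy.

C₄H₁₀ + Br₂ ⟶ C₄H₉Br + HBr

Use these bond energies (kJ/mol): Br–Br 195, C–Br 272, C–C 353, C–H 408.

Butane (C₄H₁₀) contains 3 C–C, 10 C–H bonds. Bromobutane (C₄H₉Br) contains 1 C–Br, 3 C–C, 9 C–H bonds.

D(H–Br) ≈ 376 kJ/mol

Let D be the H–Br bond energy.
Σ(broken) = 1×195 + 3×353 + 10×408 = 5334
Σ(formed) = 1×272 + 3×353 + 9×408 + 1×D = 5003 + D
ΔH = Σ(broken) − Σ(formed) = (5334) − (5003 + D) = +331 − D
Setting this equal to −45 kJ gives D = 376 kJ/mol.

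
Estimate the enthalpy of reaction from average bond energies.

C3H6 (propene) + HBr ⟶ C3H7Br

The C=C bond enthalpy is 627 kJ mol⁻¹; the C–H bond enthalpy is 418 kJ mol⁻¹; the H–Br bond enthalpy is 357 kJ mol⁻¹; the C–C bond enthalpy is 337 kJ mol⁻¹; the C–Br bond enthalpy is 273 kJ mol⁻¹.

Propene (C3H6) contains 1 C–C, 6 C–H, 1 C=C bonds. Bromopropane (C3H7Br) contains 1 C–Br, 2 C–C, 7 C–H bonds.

Bonds broken (reactants):
  C–C: 1 × 337 = 337
  C–H: 6 × 418 = 2508
  C=C: 1 × 627 = 627
  H–Br: 1 × 357 = 357
  Σ(broken) = 3829 kJ
Bonds formed (products):
  C–Br: 1 × 273 = 273
  C–C: 2 × 337 = 674
  C–H: 7 × 418 = 2926
  Σ(formed) = 3873 kJ
ΔH = Σ(broken) − Σ(formed) = 3829 − 3873 = −44 kJ

ΔH ≈ −44 kJ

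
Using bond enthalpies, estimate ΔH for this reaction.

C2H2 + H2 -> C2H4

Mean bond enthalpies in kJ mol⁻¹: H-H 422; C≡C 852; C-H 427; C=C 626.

ΔH ≈ −206 kJ

Bonds broken (reactants):
  C≡C: 1 × 852 = 852
  C-H: 2 × 427 = 854
  H-H: 1 × 422 = 422
  Σ(broken) = 2128 kJ
Bonds formed (products):
  C-H: 4 × 427 = 1708
  C=C: 1 × 626 = 626
  Σ(formed) = 2334 kJ
ΔH = Σ(broken) − Σ(formed) = 2128 − 2334 = −206 kJ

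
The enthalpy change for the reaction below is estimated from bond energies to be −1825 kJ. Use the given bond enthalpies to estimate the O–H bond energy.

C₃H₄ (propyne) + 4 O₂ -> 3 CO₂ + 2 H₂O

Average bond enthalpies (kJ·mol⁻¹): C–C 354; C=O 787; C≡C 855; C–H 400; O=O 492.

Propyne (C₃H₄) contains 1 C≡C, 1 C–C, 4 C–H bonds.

D(O–H) ≈ 470 kJ/mol

Let D be the O–H bond energy.
Σ(broken) = 1×855 + 1×354 + 4×400 + 4×492 = 4777
Σ(formed) = 6×787 + 4×D = 4722 + 4D
ΔH = Σ(broken) − Σ(formed) = (4777) − (4722 + 4D) = +55 − 4D
Setting this equal to −1825 kJ gives 4D = 1880, so D = 470 kJ/mol.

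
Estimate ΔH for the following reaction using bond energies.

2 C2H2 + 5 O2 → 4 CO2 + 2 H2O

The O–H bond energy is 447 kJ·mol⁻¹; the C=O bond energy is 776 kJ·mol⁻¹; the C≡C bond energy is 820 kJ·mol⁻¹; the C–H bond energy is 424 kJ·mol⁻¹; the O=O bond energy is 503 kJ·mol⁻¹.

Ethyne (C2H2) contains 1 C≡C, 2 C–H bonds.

ΔH ≈ −2145 kJ

Bonds broken (reactants):
  C≡C: 2 × 820 = 1640
  C–H: 4 × 424 = 1696
  O=O: 5 × 503 = 2515
  Σ(broken) = 5851 kJ
Bonds formed (products):
  C=O: 8 × 776 = 6208
  O–H: 4 × 447 = 1788
  Σ(formed) = 7996 kJ
ΔH = Σ(broken) − Σ(formed) = 5851 − 7996 = −2145 kJ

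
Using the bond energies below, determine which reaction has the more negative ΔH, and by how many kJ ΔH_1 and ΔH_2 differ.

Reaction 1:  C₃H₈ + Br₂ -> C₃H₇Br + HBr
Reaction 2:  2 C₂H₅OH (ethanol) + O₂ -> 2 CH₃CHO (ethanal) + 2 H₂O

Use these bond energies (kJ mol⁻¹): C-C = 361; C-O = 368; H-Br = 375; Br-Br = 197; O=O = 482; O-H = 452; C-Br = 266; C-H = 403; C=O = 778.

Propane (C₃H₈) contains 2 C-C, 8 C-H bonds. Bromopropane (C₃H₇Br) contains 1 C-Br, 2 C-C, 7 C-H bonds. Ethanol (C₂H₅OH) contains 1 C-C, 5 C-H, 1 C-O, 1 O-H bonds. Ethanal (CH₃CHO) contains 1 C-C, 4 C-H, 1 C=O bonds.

Reaction 1:
  Bonds broken (reactants):
    Br-Br: 1 × 197 = 197
    C-C: 2 × 361 = 722
    C-H: 8 × 403 = 3224
    Σ(broken) = 4143 kJ
  Bonds formed (products):
    C-Br: 1 × 266 = 266
    C-C: 2 × 361 = 722
    C-H: 7 × 403 = 2821
    H-Br: 1 × 375 = 375
    Σ(formed) = 4184 kJ
  ΔH_1 = 4143 − 4184 = −41 kJ
Reaction 2:
  Bonds broken (reactants):
    C-C: 2 × 361 = 722
    C-H: 10 × 403 = 4030
    C-O: 2 × 368 = 736
    O-H: 2 × 452 = 904
    O=O: 1 × 482 = 482
    Σ(broken) = 6874 kJ
  Bonds formed (products):
    C-C: 2 × 361 = 722
    C-H: 8 × 403 = 3224
    C=O: 2 × 778 = 1556
    O-H: 4 × 452 = 1808
    Σ(formed) = 7310 kJ
  ΔH_2 = 6874 − 7310 = −436 kJ
ΔH_1 − ΔH_2 = +395 kJ, so reaction 2 has the more negative ΔH; |ΔH_1 − ΔH_2| = 395 kJ.

Reaction 2, by 395 kJ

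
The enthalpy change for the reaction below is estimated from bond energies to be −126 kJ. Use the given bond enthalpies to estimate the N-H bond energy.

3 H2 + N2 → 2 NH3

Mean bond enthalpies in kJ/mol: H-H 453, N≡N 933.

D(N-H) ≈ 403 kJ/mol

Let D be the N-H bond energy.
Σ(broken) = 3×453 + 1×933 = 2292
Σ(formed) = 6×D = 6D
ΔH = Σ(broken) − Σ(formed) = (2292) − (6D) = +2292 − 6D
Setting this equal to −126 kJ gives 6D = 2418, so D = 403 kJ/mol.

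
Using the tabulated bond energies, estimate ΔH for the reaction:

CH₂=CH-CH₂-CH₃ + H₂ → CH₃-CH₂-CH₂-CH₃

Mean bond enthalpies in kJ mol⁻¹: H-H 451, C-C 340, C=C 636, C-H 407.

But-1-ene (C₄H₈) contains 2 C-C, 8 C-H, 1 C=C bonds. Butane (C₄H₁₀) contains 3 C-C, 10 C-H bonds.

Bonds broken (reactants):
  C-C: 2 × 340 = 680
  C-H: 8 × 407 = 3256
  C=C: 1 × 636 = 636
  H-H: 1 × 451 = 451
  Σ(broken) = 5023 kJ
Bonds formed (products):
  C-C: 3 × 340 = 1020
  C-H: 10 × 407 = 4070
  Σ(formed) = 5090 kJ
ΔH = Σ(broken) − Σ(formed) = 5023 − 5090 = −67 kJ

ΔH ≈ −67 kJ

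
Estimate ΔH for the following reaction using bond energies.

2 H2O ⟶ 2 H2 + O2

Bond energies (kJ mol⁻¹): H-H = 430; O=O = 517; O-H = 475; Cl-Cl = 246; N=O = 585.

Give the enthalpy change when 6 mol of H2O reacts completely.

Bonds broken (reactants):
  O-H: 4 × 475 = 1900
  Σ(broken) = 1900 kJ
Bonds formed (products):
  H-H: 2 × 430 = 860
  O=O: 1 × 517 = 517
  Σ(formed) = 1377 kJ
ΔH = Σ(broken) − Σ(formed) = 1900 − 1377 = +523 kJ
For 3× the reaction as written: 3 × (+523) = +1569 kJ

ΔH = +1569 kJ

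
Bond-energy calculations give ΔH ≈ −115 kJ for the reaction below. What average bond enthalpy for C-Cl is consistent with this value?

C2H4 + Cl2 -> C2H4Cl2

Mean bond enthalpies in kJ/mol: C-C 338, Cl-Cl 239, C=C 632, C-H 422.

Let D be the C-Cl bond energy.
Σ(broken) = 4×422 + 1×632 + 1×239 = 2559
Σ(formed) = 1×338 + 2×D + 4×422 = 2026 + 2D
ΔH = Σ(broken) − Σ(formed) = (2559) − (2026 + 2D) = +533 − 2D
Setting this equal to −115 kJ gives 2D = 648, so D = 324 kJ/mol.

D(C-Cl) ≈ 324 kJ/mol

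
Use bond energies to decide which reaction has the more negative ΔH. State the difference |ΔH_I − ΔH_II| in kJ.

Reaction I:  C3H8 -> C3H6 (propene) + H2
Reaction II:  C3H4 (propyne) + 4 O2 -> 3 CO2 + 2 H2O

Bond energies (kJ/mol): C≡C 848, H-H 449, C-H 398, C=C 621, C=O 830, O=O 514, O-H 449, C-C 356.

Reaction I:
  Bonds broken (reactants):
    C-C: 2 × 356 = 712
    C-H: 8 × 398 = 3184
    Σ(broken) = 3896 kJ
  Bonds formed (products):
    C-C: 1 × 356 = 356
    C-H: 6 × 398 = 2388
    C=C: 1 × 621 = 621
    H-H: 1 × 449 = 449
    Σ(formed) = 3814 kJ
  ΔH_I = 3896 − 3814 = +82 kJ
Reaction II:
  Bonds broken (reactants):
    C≡C: 1 × 848 = 848
    C-C: 1 × 356 = 356
    C-H: 4 × 398 = 1592
    O=O: 4 × 514 = 2056
    Σ(broken) = 4852 kJ
  Bonds formed (products):
    C=O: 6 × 830 = 4980
    O-H: 4 × 449 = 1796
    Σ(formed) = 6776 kJ
  ΔH_II = 4852 − 6776 = −1924 kJ
ΔH_I − ΔH_II = +2006 kJ, so reaction II has the more negative ΔH; |ΔH_I − ΔH_II| = 2006 kJ.

Reaction II, by 2006 kJ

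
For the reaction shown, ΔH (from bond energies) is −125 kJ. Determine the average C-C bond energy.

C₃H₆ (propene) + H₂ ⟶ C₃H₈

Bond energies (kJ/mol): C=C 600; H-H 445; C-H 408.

Let D be the C-C bond energy.
Σ(broken) = 1×D + 6×408 + 1×600 + 1×445 = 3493 + D
Σ(formed) = 2×D + 8×408 = 3264 + 2D
ΔH = Σ(broken) − Σ(formed) = (3493 + D) − (3264 + 2D) = +229 − D
Setting this equal to −125 kJ gives D = 354 kJ/mol.

D(C-C) ≈ 354 kJ/mol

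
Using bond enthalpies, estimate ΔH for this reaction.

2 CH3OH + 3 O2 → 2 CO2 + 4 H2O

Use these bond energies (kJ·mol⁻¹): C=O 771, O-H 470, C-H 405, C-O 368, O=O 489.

Bonds broken (reactants):
  C-H: 6 × 405 = 2430
  C-O: 2 × 368 = 736
  O-H: 2 × 470 = 940
  O=O: 3 × 489 = 1467
  Σ(broken) = 5573 kJ
Bonds formed (products):
  C=O: 4 × 771 = 3084
  O-H: 8 × 470 = 3760
  Σ(formed) = 6844 kJ
ΔH = Σ(broken) − Σ(formed) = 5573 − 6844 = −1271 kJ

ΔH ≈ −1271 kJ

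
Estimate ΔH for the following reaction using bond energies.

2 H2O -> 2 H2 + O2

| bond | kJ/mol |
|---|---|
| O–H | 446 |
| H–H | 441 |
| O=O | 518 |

ΔH ≈ +384 kJ

Bonds broken (reactants):
  O–H: 4 × 446 = 1784
  Σ(broken) = 1784 kJ
Bonds formed (products):
  H–H: 2 × 441 = 882
  O=O: 1 × 518 = 518
  Σ(formed) = 1400 kJ
ΔH = Σ(broken) − Σ(formed) = 1784 − 1400 = +384 kJ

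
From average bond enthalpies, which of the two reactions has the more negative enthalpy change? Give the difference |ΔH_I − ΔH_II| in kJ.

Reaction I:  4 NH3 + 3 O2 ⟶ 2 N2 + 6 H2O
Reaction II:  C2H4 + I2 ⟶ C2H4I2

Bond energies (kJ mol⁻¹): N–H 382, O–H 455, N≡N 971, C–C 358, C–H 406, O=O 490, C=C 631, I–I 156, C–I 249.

Reaction I:
  Bonds broken (reactants):
    N–H: 12 × 382 = 4584
    O=O: 3 × 490 = 1470
    Σ(broken) = 6054 kJ
  Bonds formed (products):
    N≡N: 2 × 971 = 1942
    O–H: 12 × 455 = 5460
    Σ(formed) = 7402 kJ
  ΔH_I = 6054 − 7402 = −1348 kJ
Reaction II:
  Bonds broken (reactants):
    C–H: 4 × 406 = 1624
    C=C: 1 × 631 = 631
    I–I: 1 × 156 = 156
    Σ(broken) = 2411 kJ
  Bonds formed (products):
    C–C: 1 × 358 = 358
    C–H: 4 × 406 = 1624
    C–I: 2 × 249 = 498
    Σ(formed) = 2480 kJ
  ΔH_II = 2411 − 2480 = −69 kJ
ΔH_I − ΔH_II = −1279 kJ, so reaction I has the more negative ΔH; |ΔH_I − ΔH_II| = 1279 kJ.

Reaction I, by 1279 kJ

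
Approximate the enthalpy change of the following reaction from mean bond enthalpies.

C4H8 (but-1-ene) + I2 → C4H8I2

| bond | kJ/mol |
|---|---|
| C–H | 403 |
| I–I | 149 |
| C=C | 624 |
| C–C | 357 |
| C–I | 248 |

Bonds broken (reactants):
  C–C: 2 × 357 = 714
  C–H: 8 × 403 = 3224
  C=C: 1 × 624 = 624
  I–I: 1 × 149 = 149
  Σ(broken) = 4711 kJ
Bonds formed (products):
  C–C: 3 × 357 = 1071
  C–H: 8 × 403 = 3224
  C–I: 2 × 248 = 496
  Σ(formed) = 4791 kJ
ΔH = Σ(broken) − Σ(formed) = 4711 − 4791 = −80 kJ

ΔH ≈ −80 kJ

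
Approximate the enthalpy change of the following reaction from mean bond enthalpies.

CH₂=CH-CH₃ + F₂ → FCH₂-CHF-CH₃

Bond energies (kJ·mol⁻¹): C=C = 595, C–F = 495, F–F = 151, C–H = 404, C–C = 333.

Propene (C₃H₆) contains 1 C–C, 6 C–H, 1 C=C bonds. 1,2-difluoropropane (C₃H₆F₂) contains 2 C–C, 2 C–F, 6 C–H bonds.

Bonds broken (reactants):
  C–C: 1 × 333 = 333
  C–H: 6 × 404 = 2424
  C=C: 1 × 595 = 595
  F–F: 1 × 151 = 151
  Σ(broken) = 3503 kJ
Bonds formed (products):
  C–C: 2 × 333 = 666
  C–F: 2 × 495 = 990
  C–H: 6 × 404 = 2424
  Σ(formed) = 4080 kJ
ΔH = Σ(broken) − Σ(formed) = 3503 − 4080 = −577 kJ

ΔH ≈ −577 kJ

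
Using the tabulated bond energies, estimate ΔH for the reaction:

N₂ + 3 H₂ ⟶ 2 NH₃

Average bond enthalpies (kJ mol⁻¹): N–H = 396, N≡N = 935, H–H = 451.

Bonds broken (reactants):
  H–H: 3 × 451 = 1353
  N≡N: 1 × 935 = 935
  Σ(broken) = 2288 kJ
Bonds formed (products):
  N–H: 6 × 396 = 2376
  Σ(formed) = 2376 kJ
ΔH = Σ(broken) − Σ(formed) = 2288 − 2376 = −88 kJ

ΔH ≈ −88 kJ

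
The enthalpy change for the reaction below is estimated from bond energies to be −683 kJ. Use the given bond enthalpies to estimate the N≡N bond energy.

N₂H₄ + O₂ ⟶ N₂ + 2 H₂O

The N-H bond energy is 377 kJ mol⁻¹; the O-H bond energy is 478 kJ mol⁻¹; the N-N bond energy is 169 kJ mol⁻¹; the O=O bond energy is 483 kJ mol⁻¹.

Let D be the N≡N bond energy.
Σ(broken) = 4×377 + 1×169 + 1×483 = 2160
Σ(formed) = 1×D + 4×478 = 1912 + D
ΔH = Σ(broken) − Σ(formed) = (2160) − (1912 + D) = +248 − D
Setting this equal to −683 kJ gives D = 931 kJ/mol.

D(N≡N) ≈ 931 kJ/mol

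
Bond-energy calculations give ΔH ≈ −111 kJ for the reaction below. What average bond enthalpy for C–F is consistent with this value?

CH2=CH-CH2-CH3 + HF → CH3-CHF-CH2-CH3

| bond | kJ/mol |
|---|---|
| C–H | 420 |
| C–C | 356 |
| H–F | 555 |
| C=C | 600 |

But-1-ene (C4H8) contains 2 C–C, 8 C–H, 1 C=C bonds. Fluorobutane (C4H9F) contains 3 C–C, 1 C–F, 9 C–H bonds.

D(C–F) ≈ 490 kJ/mol

Let D be the C–F bond energy.
Σ(broken) = 2×356 + 8×420 + 1×600 + 1×555 = 5227
Σ(formed) = 3×356 + 1×D + 9×420 = 4848 + D
ΔH = Σ(broken) − Σ(formed) = (5227) − (4848 + D) = +379 − D
Setting this equal to −111 kJ gives D = 490 kJ/mol.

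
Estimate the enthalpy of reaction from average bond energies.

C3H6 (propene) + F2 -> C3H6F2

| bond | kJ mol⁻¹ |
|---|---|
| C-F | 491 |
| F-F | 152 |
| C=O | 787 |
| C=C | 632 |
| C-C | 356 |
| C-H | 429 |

Bonds broken (reactants):
  C-C: 1 × 356 = 356
  C-H: 6 × 429 = 2574
  C=C: 1 × 632 = 632
  F-F: 1 × 152 = 152
  Σ(broken) = 3714 kJ
Bonds formed (products):
  C-C: 2 × 356 = 712
  C-F: 2 × 491 = 982
  C-H: 6 × 429 = 2574
  Σ(formed) = 4268 kJ
ΔH = Σ(broken) − Σ(formed) = 3714 − 4268 = −554 kJ

ΔH ≈ −554 kJ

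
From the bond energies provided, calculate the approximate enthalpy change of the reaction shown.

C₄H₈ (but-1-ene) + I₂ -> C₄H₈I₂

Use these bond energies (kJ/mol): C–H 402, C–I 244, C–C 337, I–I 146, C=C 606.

Bonds broken (reactants):
  C–C: 2 × 337 = 674
  C–H: 8 × 402 = 3216
  C=C: 1 × 606 = 606
  I–I: 1 × 146 = 146
  Σ(broken) = 4642 kJ
Bonds formed (products):
  C–C: 3 × 337 = 1011
  C–H: 8 × 402 = 3216
  C–I: 2 × 244 = 488
  Σ(formed) = 4715 kJ
ΔH = Σ(broken) − Σ(formed) = 4642 − 4715 = −73 kJ

ΔH ≈ −73 kJ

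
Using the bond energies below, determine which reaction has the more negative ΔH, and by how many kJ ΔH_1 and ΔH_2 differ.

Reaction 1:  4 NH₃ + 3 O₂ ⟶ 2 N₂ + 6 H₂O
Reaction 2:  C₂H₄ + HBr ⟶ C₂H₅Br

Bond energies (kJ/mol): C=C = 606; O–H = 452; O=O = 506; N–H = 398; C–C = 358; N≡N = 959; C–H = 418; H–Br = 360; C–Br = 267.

Reaction 1:
  Bonds broken (reactants):
    N–H: 12 × 398 = 4776
    O=O: 3 × 506 = 1518
    Σ(broken) = 6294 kJ
  Bonds formed (products):
    N≡N: 2 × 959 = 1918
    O–H: 12 × 452 = 5424
    Σ(formed) = 7342 kJ
  ΔH_1 = 6294 − 7342 = −1048 kJ
Reaction 2:
  Bonds broken (reactants):
    C–H: 4 × 418 = 1672
    C=C: 1 × 606 = 606
    H–Br: 1 × 360 = 360
    Σ(broken) = 2638 kJ
  Bonds formed (products):
    C–Br: 1 × 267 = 267
    C–C: 1 × 358 = 358
    C–H: 5 × 418 = 2090
    Σ(formed) = 2715 kJ
  ΔH_2 = 2638 − 2715 = −77 kJ
ΔH_1 − ΔH_2 = −971 kJ, so reaction 1 has the more negative ΔH; |ΔH_1 − ΔH_2| = 971 kJ.

Reaction 1, by 971 kJ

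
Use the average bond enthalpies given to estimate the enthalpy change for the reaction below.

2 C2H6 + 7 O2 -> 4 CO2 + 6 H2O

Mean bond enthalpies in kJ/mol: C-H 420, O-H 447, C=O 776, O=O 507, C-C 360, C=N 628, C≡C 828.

Bonds broken (reactants):
  C-C: 2 × 360 = 720
  C-H: 12 × 420 = 5040
  O=O: 7 × 507 = 3549
  Σ(broken) = 9309 kJ
Bonds formed (products):
  C=O: 8 × 776 = 6208
  O-H: 12 × 447 = 5364
  Σ(formed) = 11572 kJ
ΔH = Σ(broken) − Σ(formed) = 9309 − 11572 = −2263 kJ

ΔH ≈ −2263 kJ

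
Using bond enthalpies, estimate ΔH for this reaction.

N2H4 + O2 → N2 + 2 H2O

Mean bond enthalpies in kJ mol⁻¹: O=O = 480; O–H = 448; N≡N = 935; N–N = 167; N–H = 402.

Bonds broken (reactants):
  N–H: 4 × 402 = 1608
  N–N: 1 × 167 = 167
  O=O: 1 × 480 = 480
  Σ(broken) = 2255 kJ
Bonds formed (products):
  N≡N: 1 × 935 = 935
  O–H: 4 × 448 = 1792
  Σ(formed) = 2727 kJ
ΔH = Σ(broken) − Σ(formed) = 2255 − 2727 = −472 kJ

ΔH ≈ −472 kJ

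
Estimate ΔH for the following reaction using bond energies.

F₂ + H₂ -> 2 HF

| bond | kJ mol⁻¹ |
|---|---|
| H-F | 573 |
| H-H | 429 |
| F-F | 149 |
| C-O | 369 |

Bonds broken (reactants):
  F-F: 1 × 149 = 149
  H-H: 1 × 429 = 429
  Σ(broken) = 578 kJ
Bonds formed (products):
  H-F: 2 × 573 = 1146
  Σ(formed) = 1146 kJ
ΔH = Σ(broken) − Σ(formed) = 578 − 1146 = −568 kJ

ΔH ≈ −568 kJ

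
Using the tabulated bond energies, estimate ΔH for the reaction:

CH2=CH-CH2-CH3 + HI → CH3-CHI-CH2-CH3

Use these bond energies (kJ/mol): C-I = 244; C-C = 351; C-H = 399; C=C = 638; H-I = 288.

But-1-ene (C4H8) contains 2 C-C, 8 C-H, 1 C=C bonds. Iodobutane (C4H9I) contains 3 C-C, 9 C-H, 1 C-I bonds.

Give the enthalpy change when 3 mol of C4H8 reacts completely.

Bonds broken (reactants):
  C-C: 2 × 351 = 702
  C-H: 8 × 399 = 3192
  C=C: 1 × 638 = 638
  H-I: 1 × 288 = 288
  Σ(broken) = 4820 kJ
Bonds formed (products):
  C-C: 3 × 351 = 1053
  C-H: 9 × 399 = 3591
  C-I: 1 × 244 = 244
  Σ(formed) = 4888 kJ
ΔH = Σ(broken) − Σ(formed) = 4820 − 4888 = −68 kJ
For 3× the reaction as written: 3 × (−68) = −204 kJ

ΔH = −204 kJ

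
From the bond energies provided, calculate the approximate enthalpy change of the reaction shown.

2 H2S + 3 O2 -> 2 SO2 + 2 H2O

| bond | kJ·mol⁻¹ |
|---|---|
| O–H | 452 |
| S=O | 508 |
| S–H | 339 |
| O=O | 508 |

Bonds broken (reactants):
  O=O: 3 × 508 = 1524
  S–H: 4 × 339 = 1356
  Σ(broken) = 2880 kJ
Bonds formed (products):
  O–H: 4 × 452 = 1808
  S=O: 4 × 508 = 2032
  Σ(formed) = 3840 kJ
ΔH = Σ(broken) − Σ(formed) = 2880 − 3840 = −960 kJ

ΔH ≈ −960 kJ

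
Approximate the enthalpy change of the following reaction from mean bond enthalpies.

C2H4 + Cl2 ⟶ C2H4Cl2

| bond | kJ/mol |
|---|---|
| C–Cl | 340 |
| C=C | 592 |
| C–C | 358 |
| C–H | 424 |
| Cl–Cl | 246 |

Bonds broken (reactants):
  C–H: 4 × 424 = 1696
  C=C: 1 × 592 = 592
  Cl–Cl: 1 × 246 = 246
  Σ(broken) = 2534 kJ
Bonds formed (products):
  C–C: 1 × 358 = 358
  C–Cl: 2 × 340 = 680
  C–H: 4 × 424 = 1696
  Σ(formed) = 2734 kJ
ΔH = Σ(broken) − Σ(formed) = 2534 − 2734 = −200 kJ

ΔH ≈ −200 kJ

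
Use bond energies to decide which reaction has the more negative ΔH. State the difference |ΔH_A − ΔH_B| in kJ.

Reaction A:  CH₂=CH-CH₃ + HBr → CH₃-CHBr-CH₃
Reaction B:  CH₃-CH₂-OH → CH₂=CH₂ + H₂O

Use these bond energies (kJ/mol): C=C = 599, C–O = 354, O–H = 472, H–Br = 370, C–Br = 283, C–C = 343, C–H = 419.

Reaction A, by 121 kJ

Reaction A:
  Bonds broken (reactants):
    C–C: 1 × 343 = 343
    C–H: 6 × 419 = 2514
    C=C: 1 × 599 = 599
    H–Br: 1 × 370 = 370
    Σ(broken) = 3826 kJ
  Bonds formed (products):
    C–Br: 1 × 283 = 283
    C–C: 2 × 343 = 686
    C–H: 7 × 419 = 2933
    Σ(formed) = 3902 kJ
  ΔH_A = 3826 − 3902 = −76 kJ
Reaction B:
  Bonds broken (reactants):
    C–C: 1 × 343 = 343
    C–H: 5 × 419 = 2095
    C–O: 1 × 354 = 354
    O–H: 1 × 472 = 472
    Σ(broken) = 3264 kJ
  Bonds formed (products):
    C–H: 4 × 419 = 1676
    C=C: 1 × 599 = 599
    O–H: 2 × 472 = 944
    Σ(formed) = 3219 kJ
  ΔH_B = 3264 − 3219 = +45 kJ
ΔH_A − ΔH_B = −121 kJ, so reaction A has the more negative ΔH; |ΔH_A − ΔH_B| = 121 kJ.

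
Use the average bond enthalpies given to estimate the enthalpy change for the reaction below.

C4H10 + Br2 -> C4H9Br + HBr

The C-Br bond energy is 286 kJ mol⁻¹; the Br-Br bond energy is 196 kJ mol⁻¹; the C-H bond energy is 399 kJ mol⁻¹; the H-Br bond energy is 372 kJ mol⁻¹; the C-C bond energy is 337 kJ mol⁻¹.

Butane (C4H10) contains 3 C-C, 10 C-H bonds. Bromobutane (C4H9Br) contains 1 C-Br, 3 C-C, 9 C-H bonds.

ΔH ≈ −63 kJ

Bonds broken (reactants):
  Br-Br: 1 × 196 = 196
  C-C: 3 × 337 = 1011
  C-H: 10 × 399 = 3990
  Σ(broken) = 5197 kJ
Bonds formed (products):
  C-Br: 1 × 286 = 286
  C-C: 3 × 337 = 1011
  C-H: 9 × 399 = 3591
  H-Br: 1 × 372 = 372
  Σ(formed) = 5260 kJ
ΔH = Σ(broken) − Σ(formed) = 5197 − 5260 = −63 kJ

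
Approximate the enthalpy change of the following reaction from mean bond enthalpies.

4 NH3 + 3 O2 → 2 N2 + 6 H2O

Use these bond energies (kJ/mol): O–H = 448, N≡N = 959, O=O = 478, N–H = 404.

ΔH ≈ −1012 kJ

Bonds broken (reactants):
  N–H: 12 × 404 = 4848
  O=O: 3 × 478 = 1434
  Σ(broken) = 6282 kJ
Bonds formed (products):
  N≡N: 2 × 959 = 1918
  O–H: 12 × 448 = 5376
  Σ(formed) = 7294 kJ
ΔH = Σ(broken) − Σ(formed) = 6282 − 7294 = −1012 kJ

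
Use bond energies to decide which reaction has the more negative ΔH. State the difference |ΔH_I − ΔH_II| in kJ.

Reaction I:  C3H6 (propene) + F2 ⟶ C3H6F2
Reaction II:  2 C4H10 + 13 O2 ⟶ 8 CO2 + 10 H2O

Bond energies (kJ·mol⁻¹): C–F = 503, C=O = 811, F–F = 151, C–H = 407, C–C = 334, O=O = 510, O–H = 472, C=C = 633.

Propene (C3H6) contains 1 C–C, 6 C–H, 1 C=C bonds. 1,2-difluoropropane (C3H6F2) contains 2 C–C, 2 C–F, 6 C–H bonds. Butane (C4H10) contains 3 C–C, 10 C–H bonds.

Reaction I:
  Bonds broken (reactants):
    C–C: 1 × 334 = 334
    C–H: 6 × 407 = 2442
    C=C: 1 × 633 = 633
    F–F: 1 × 151 = 151
    Σ(broken) = 3560 kJ
  Bonds formed (products):
    C–C: 2 × 334 = 668
    C–F: 2 × 503 = 1006
    C–H: 6 × 407 = 2442
    Σ(formed) = 4116 kJ
  ΔH_I = 3560 − 4116 = −556 kJ
Reaction II:
  Bonds broken (reactants):
    C–C: 6 × 334 = 2004
    C–H: 20 × 407 = 8140
    O=O: 13 × 510 = 6630
    Σ(broken) = 16774 kJ
  Bonds formed (products):
    C=O: 16 × 811 = 12976
    O–H: 20 × 472 = 9440
    Σ(formed) = 22416 kJ
  ΔH_II = 16774 − 22416 = −5642 kJ
ΔH_I − ΔH_II = +5086 kJ, so reaction II has the more negative ΔH; |ΔH_I − ΔH_II| = 5086 kJ.

Reaction II, by 5086 kJ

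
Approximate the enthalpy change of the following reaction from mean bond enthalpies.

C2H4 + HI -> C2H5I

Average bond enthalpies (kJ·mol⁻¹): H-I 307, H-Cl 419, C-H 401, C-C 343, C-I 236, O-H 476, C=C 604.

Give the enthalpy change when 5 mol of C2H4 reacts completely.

ΔH = −345 kJ

Bonds broken (reactants):
  C-H: 4 × 401 = 1604
  C=C: 1 × 604 = 604
  H-I: 1 × 307 = 307
  Σ(broken) = 2515 kJ
Bonds formed (products):
  C-C: 1 × 343 = 343
  C-H: 5 × 401 = 2005
  C-I: 1 × 236 = 236
  Σ(formed) = 2584 kJ
ΔH = Σ(broken) − Σ(formed) = 2515 − 2584 = −69 kJ
For 5× the reaction as written: 5 × (−69) = −345 kJ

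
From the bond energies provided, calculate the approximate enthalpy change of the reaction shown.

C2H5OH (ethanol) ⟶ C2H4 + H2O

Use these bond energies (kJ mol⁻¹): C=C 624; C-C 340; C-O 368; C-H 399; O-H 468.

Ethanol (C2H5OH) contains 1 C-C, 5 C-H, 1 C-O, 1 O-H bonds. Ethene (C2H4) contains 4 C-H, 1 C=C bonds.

Bonds broken (reactants):
  C-C: 1 × 340 = 340
  C-H: 5 × 399 = 1995
  C-O: 1 × 368 = 368
  O-H: 1 × 468 = 468
  Σ(broken) = 3171 kJ
Bonds formed (products):
  C-H: 4 × 399 = 1596
  C=C: 1 × 624 = 624
  O-H: 2 × 468 = 936
  Σ(formed) = 3156 kJ
ΔH = Σ(broken) − Σ(formed) = 3171 − 3156 = +15 kJ

ΔH ≈ +15 kJ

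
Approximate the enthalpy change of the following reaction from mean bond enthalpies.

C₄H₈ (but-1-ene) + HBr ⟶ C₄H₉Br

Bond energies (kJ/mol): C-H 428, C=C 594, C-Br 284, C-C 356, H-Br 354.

Bonds broken (reactants):
  C-C: 2 × 356 = 712
  C-H: 8 × 428 = 3424
  C=C: 1 × 594 = 594
  H-Br: 1 × 354 = 354
  Σ(broken) = 5084 kJ
Bonds formed (products):
  C-Br: 1 × 284 = 284
  C-C: 3 × 356 = 1068
  C-H: 9 × 428 = 3852
  Σ(formed) = 5204 kJ
ΔH = Σ(broken) − Σ(formed) = 5084 − 5204 = −120 kJ

ΔH ≈ −120 kJ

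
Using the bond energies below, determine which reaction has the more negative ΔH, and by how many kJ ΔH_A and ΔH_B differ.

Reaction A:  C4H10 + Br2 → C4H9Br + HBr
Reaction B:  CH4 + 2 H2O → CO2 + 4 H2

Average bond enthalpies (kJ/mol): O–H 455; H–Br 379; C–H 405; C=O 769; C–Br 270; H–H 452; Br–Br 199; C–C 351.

Reaction A, by 139 kJ

Reaction A:
  Bonds broken (reactants):
    Br–Br: 1 × 199 = 199
    C–C: 3 × 351 = 1053
    C–H: 10 × 405 = 4050
    Σ(broken) = 5302 kJ
  Bonds formed (products):
    C–Br: 1 × 270 = 270
    C–C: 3 × 351 = 1053
    C–H: 9 × 405 = 3645
    H–Br: 1 × 379 = 379
    Σ(formed) = 5347 kJ
  ΔH_A = 5302 − 5347 = −45 kJ
Reaction B:
  Bonds broken (reactants):
    C–H: 4 × 405 = 1620
    O–H: 4 × 455 = 1820
    Σ(broken) = 3440 kJ
  Bonds formed (products):
    C=O: 2 × 769 = 1538
    H–H: 4 × 452 = 1808
    Σ(formed) = 3346 kJ
  ΔH_B = 3440 − 3346 = +94 kJ
ΔH_A − ΔH_B = −139 kJ, so reaction A has the more negative ΔH; |ΔH_A − ΔH_B| = 139 kJ.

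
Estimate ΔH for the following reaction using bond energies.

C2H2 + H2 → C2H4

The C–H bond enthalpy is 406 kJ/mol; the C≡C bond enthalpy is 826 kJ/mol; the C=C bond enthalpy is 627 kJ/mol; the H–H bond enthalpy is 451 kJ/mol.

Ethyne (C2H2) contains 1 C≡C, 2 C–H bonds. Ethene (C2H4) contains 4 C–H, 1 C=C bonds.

Bonds broken (reactants):
  C≡C: 1 × 826 = 826
  C–H: 2 × 406 = 812
  H–H: 1 × 451 = 451
  Σ(broken) = 2089 kJ
Bonds formed (products):
  C–H: 4 × 406 = 1624
  C=C: 1 × 627 = 627
  Σ(formed) = 2251 kJ
ΔH = Σ(broken) − Σ(formed) = 2089 − 2251 = −162 kJ

ΔH ≈ −162 kJ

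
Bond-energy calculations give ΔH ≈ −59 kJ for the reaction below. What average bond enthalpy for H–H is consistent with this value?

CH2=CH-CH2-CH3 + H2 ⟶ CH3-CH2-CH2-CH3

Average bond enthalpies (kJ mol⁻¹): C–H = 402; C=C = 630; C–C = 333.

D(H–H) ≈ 448 kJ/mol

Let D be the H–H bond energy.
Σ(broken) = 2×333 + 8×402 + 1×630 + 1×D = 4512 + D
Σ(formed) = 3×333 + 10×402 = 5019
ΔH = Σ(broken) − Σ(formed) = (4512 + D) − (5019) = −507 + D
Setting this equal to −59 kJ gives D = 448 kJ/mol.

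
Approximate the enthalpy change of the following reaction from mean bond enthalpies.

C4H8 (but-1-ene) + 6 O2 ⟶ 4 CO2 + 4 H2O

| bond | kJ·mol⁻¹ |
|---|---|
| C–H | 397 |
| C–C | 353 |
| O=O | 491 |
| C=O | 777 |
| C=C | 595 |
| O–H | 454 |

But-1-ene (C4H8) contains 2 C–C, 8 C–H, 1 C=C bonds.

Bonds broken (reactants):
  C–C: 2 × 353 = 706
  C–H: 8 × 397 = 3176
  C=C: 1 × 595 = 595
  O=O: 6 × 491 = 2946
  Σ(broken) = 7423 kJ
Bonds formed (products):
  C=O: 8 × 777 = 6216
  O–H: 8 × 454 = 3632
  Σ(formed) = 9848 kJ
ΔH = Σ(broken) − Σ(formed) = 7423 − 9848 = −2425 kJ

ΔH ≈ −2425 kJ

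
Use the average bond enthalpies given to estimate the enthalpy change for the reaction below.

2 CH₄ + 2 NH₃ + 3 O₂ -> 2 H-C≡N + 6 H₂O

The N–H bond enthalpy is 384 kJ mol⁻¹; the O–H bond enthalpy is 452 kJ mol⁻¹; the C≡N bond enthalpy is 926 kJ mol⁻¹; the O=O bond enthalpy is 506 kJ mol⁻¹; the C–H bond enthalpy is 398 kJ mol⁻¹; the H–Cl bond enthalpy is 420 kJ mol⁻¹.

ΔH ≈ −1066 kJ

Bonds broken (reactants):
  C–H: 8 × 398 = 3184
  N–H: 6 × 384 = 2304
  O=O: 3 × 506 = 1518
  Σ(broken) = 7006 kJ
Bonds formed (products):
  C≡N: 2 × 926 = 1852
  C–H: 2 × 398 = 796
  O–H: 12 × 452 = 5424
  Σ(formed) = 8072 kJ
ΔH = Σ(broken) − Σ(formed) = 7006 − 8072 = −1066 kJ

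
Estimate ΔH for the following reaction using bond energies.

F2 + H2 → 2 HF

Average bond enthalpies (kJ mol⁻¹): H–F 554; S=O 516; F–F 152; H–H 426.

Bonds broken (reactants):
  F–F: 1 × 152 = 152
  H–H: 1 × 426 = 426
  Σ(broken) = 578 kJ
Bonds formed (products):
  H–F: 2 × 554 = 1108
  Σ(formed) = 1108 kJ
ΔH = Σ(broken) − Σ(formed) = 578 − 1108 = −530 kJ

ΔH ≈ −530 kJ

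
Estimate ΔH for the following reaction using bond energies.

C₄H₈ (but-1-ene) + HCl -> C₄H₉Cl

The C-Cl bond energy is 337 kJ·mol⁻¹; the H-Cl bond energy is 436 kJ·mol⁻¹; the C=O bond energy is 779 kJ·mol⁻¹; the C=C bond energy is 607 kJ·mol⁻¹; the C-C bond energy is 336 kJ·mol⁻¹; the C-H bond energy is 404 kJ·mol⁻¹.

ΔH ≈ −34 kJ

Bonds broken (reactants):
  C-C: 2 × 336 = 672
  C-H: 8 × 404 = 3232
  C=C: 1 × 607 = 607
  H-Cl: 1 × 436 = 436
  Σ(broken) = 4947 kJ
Bonds formed (products):
  C-C: 3 × 336 = 1008
  C-Cl: 1 × 337 = 337
  C-H: 9 × 404 = 3636
  Σ(formed) = 4981 kJ
ΔH = Σ(broken) − Σ(formed) = 4947 − 4981 = −34 kJ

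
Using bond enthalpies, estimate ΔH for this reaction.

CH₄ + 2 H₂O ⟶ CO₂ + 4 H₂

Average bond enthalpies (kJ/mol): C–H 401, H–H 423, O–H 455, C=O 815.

ΔH ≈ +102 kJ

Bonds broken (reactants):
  C–H: 4 × 401 = 1604
  O–H: 4 × 455 = 1820
  Σ(broken) = 3424 kJ
Bonds formed (products):
  C=O: 2 × 815 = 1630
  H–H: 4 × 423 = 1692
  Σ(formed) = 3322 kJ
ΔH = Σ(broken) − Σ(formed) = 3424 − 3322 = +102 kJ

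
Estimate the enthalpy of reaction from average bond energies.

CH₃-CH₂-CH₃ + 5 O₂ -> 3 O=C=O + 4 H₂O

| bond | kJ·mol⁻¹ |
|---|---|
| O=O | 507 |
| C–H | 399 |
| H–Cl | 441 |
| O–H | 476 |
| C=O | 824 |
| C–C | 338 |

Bonds broken (reactants):
  C–C: 2 × 338 = 676
  C–H: 8 × 399 = 3192
  O=O: 5 × 507 = 2535
  Σ(broken) = 6403 kJ
Bonds formed (products):
  C=O: 6 × 824 = 4944
  O–H: 8 × 476 = 3808
  Σ(formed) = 8752 kJ
ΔH = Σ(broken) − Σ(formed) = 6403 − 8752 = −2349 kJ

ΔH ≈ −2349 kJ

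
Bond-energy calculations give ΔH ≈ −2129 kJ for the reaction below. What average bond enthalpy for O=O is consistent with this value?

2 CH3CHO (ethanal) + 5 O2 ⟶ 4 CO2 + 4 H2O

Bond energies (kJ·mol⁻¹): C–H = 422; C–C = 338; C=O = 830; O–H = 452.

Let D be the O=O bond energy.
Σ(broken) = 2×338 + 8×422 + 2×830 + 5×D = 5712 + 5D
Σ(formed) = 8×830 + 8×452 = 10256
ΔH = Σ(broken) − Σ(formed) = (5712 + 5D) − (10256) = −4544 + 5D
Setting this equal to −2129 kJ gives 5D = 2415, so D = 483 kJ/mol.

D(O=O) ≈ 483 kJ/mol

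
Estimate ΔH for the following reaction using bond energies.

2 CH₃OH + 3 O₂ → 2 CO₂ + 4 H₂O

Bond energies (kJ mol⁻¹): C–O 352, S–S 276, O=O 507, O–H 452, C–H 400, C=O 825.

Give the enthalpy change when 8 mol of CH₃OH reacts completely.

Bonds broken (reactants):
  C–H: 6 × 400 = 2400
  C–O: 2 × 352 = 704
  O–H: 2 × 452 = 904
  O=O: 3 × 507 = 1521
  Σ(broken) = 5529 kJ
Bonds formed (products):
  C=O: 4 × 825 = 3300
  O–H: 8 × 452 = 3616
  Σ(formed) = 6916 kJ
ΔH = Σ(broken) − Σ(formed) = 5529 − 6916 = −1387 kJ
For 4× the reaction as written: 4 × (−1387) = −5548 kJ

ΔH = −5548 kJ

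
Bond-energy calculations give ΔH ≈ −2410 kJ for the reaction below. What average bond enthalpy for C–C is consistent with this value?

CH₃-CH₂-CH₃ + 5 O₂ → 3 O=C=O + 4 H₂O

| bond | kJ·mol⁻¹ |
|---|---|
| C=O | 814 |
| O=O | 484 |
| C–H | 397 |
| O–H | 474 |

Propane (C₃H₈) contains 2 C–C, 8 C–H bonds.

Let D be the C–C bond energy.
Σ(broken) = 2×D + 8×397 + 5×484 = 5596 + 2D
Σ(formed) = 6×814 + 8×474 = 8676
ΔH = Σ(broken) − Σ(formed) = (5596 + 2D) − (8676) = −3080 + 2D
Setting this equal to −2410 kJ gives 2D = 670, so D = 335 kJ/mol.

D(C–C) ≈ 335 kJ/mol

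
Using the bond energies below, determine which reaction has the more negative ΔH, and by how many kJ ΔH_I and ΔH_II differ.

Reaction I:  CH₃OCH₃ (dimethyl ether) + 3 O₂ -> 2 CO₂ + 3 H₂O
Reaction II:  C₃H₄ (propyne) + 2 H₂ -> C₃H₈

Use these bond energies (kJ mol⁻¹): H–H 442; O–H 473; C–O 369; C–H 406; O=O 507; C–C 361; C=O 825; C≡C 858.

Reaction I:
  Bonds broken (reactants):
    C–H: 6 × 406 = 2436
    C–O: 2 × 369 = 738
    O=O: 3 × 507 = 1521
    Σ(broken) = 4695 kJ
  Bonds formed (products):
    C=O: 4 × 825 = 3300
    O–H: 6 × 473 = 2838
    Σ(formed) = 6138 kJ
  ΔH_I = 4695 − 6138 = −1443 kJ
Reaction II:
  Bonds broken (reactants):
    C≡C: 1 × 858 = 858
    C–C: 1 × 361 = 361
    C–H: 4 × 406 = 1624
    H–H: 2 × 442 = 884
    Σ(broken) = 3727 kJ
  Bonds formed (products):
    C–C: 2 × 361 = 722
    C–H: 8 × 406 = 3248
    Σ(formed) = 3970 kJ
  ΔH_II = 3727 − 3970 = −243 kJ
ΔH_I − ΔH_II = −1200 kJ, so reaction I has the more negative ΔH; |ΔH_I − ΔH_II| = 1200 kJ.

Reaction I, by 1200 kJ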